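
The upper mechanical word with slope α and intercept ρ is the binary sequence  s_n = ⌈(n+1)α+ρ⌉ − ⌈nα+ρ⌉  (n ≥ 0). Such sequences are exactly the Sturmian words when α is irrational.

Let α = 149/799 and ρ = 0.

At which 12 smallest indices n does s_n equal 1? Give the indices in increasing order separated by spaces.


n=0: ⌈149/799⌉−⌈0/799⌉ = 1−0 = 1  ← one
n=1: ⌈298/799⌉−⌈149/799⌉ = 1−1 = 0
n=2: ⌈447/799⌉−⌈298/799⌉ = 1−1 = 0
n=3: ⌈596/799⌉−⌈447/799⌉ = 1−1 = 0
n=4: ⌈745/799⌉−⌈596/799⌉ = 1−1 = 0
n=5: ⌈894/799⌉−⌈745/799⌉ = 2−1 = 1  ← one
n=6: ⌈1043/799⌉−⌈894/799⌉ = 2−2 = 0
n=7: ⌈1192/799⌉−⌈1043/799⌉ = 2−2 = 0
n=8: ⌈1341/799⌉−⌈1192/799⌉ = 2−2 = 0
n=9: ⌈1490/799⌉−⌈1341/799⌉ = 2−2 = 0
n=10: ⌈1639/799⌉−⌈1490/799⌉ = 3−2 = 1  ← one
n=11: ⌈1788/799⌉−⌈1639/799⌉ = 3−3 = 0
n=12: ⌈1937/799⌉−⌈1788/799⌉ = 3−3 = 0
n=13: ⌈2086/799⌉−⌈1937/799⌉ = 3−3 = 0
n=14: ⌈2235/799⌉−⌈2086/799⌉ = 3−3 = 0
n=15: ⌈2384/799⌉−⌈2235/799⌉ = 3−3 = 0
n=16: ⌈2533/799⌉−⌈2384/799⌉ = 4−3 = 1  ← one
n=17: ⌈2682/799⌉−⌈2533/799⌉ = 4−4 = 0
n=18: ⌈2831/799⌉−⌈2682/799⌉ = 4−4 = 0
n=19: ⌈2980/799⌉−⌈2831/799⌉ = 4−4 = 0
n=20: ⌈3129/799⌉−⌈2980/799⌉ = 4−4 = 0
n=21: ⌈3278/799⌉−⌈3129/799⌉ = 5−4 = 1  ← one
n=22: ⌈3427/799⌉−⌈3278/799⌉ = 5−5 = 0
n=23: ⌈3576/799⌉−⌈3427/799⌉ = 5−5 = 0
n=24: ⌈3725/799⌉−⌈3576/799⌉ = 5−5 = 0
n=25: ⌈3874/799⌉−⌈3725/799⌉ = 5−5 = 0
n=26: ⌈4023/799⌉−⌈3874/799⌉ = 6−5 = 1  ← one
n=27: ⌈4172/799⌉−⌈4023/799⌉ = 6−6 = 0
n=28: ⌈4321/799⌉−⌈4172/799⌉ = 6−6 = 0
n=29: ⌈4470/799⌉−⌈4321/799⌉ = 6−6 = 0
n=30: ⌈4619/799⌉−⌈4470/799⌉ = 6−6 = 0
n=31: ⌈4768/799⌉−⌈4619/799⌉ = 6−6 = 0
n=32: ⌈4917/799⌉−⌈4768/799⌉ = 7−6 = 1  ← one
n=33: ⌈5066/799⌉−⌈4917/799⌉ = 7−7 = 0
n=34: ⌈5215/799⌉−⌈5066/799⌉ = 7−7 = 0
n=35: ⌈5364/799⌉−⌈5215/799⌉ = 7−7 = 0
n=36: ⌈5513/799⌉−⌈5364/799⌉ = 7−7 = 0
n=37: ⌈5662/799⌉−⌈5513/799⌉ = 8−7 = 1  ← one
n=38: ⌈5811/799⌉−⌈5662/799⌉ = 8−8 = 0
n=39: ⌈5960/799⌉−⌈5811/799⌉ = 8−8 = 0
n=40: ⌈6109/799⌉−⌈5960/799⌉ = 8−8 = 0
n=41: ⌈6258/799⌉−⌈6109/799⌉ = 8−8 = 0
n=42: ⌈6407/799⌉−⌈6258/799⌉ = 9−8 = 1  ← one
n=43: ⌈6556/799⌉−⌈6407/799⌉ = 9−9 = 0
n=44: ⌈6705/799⌉−⌈6556/799⌉ = 9−9 = 0
n=45: ⌈6854/799⌉−⌈6705/799⌉ = 9−9 = 0
n=46: ⌈7003/799⌉−⌈6854/799⌉ = 9−9 = 0
n=47: ⌈7152/799⌉−⌈7003/799⌉ = 9−9 = 0
n=48: ⌈7301/799⌉−⌈7152/799⌉ = 10−9 = 1  ← one
n=49: ⌈7450/799⌉−⌈7301/799⌉ = 10−10 = 0
n=50: ⌈7599/799⌉−⌈7450/799⌉ = 10−10 = 0
n=51: ⌈7748/799⌉−⌈7599/799⌉ = 10−10 = 0
n=52: ⌈7897/799⌉−⌈7748/799⌉ = 10−10 = 0
n=53: ⌈8046/799⌉−⌈7897/799⌉ = 11−10 = 1  ← one
n=54: ⌈8195/799⌉−⌈8046/799⌉ = 11−11 = 0
n=55: ⌈8344/799⌉−⌈8195/799⌉ = 11−11 = 0
n=56: ⌈8493/799⌉−⌈8344/799⌉ = 11−11 = 0
n=57: ⌈8642/799⌉−⌈8493/799⌉ = 11−11 = 0
n=58: ⌈8791/799⌉−⌈8642/799⌉ = 12−11 = 1  ← one
positions of the first 12 ones: 0 5 10 16 21 26 32 37 42 48 53 58

0 5 10 16 21 26 32 37 42 48 53 58


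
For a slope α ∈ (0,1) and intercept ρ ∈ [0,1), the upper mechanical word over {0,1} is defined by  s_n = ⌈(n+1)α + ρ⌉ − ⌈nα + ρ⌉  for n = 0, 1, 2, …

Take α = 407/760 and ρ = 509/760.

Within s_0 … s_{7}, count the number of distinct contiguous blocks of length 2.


t_n = ⌈(n·407+509)/760⌉ for n = 0 … 8:
  n=0…8: ⌈509/760⌉=1 ⌈916/760⌉=2 ⌈1323/760⌉=2 ⌈1730/760⌉=3 ⌈2137/760⌉=3 ⌈2544/760⌉=4 ⌈2951/760⌉=4 ⌈3358/760⌉=5 ⌈3765/760⌉=5
s_n = t_(n+1) − t_n for n = 0 … 7 gives
prefix = 10101010
slide a length-2 window over [0..1] … [6..7] (7 windows); first occurrence of each distinct factor:
  [  0..  1] 10
  [  1..  2] 01
  (the other 5 windows repeat one of these)
distinct factors: {01, 10}
count = 2  (Sturmian bound for length 2 is 3)

2


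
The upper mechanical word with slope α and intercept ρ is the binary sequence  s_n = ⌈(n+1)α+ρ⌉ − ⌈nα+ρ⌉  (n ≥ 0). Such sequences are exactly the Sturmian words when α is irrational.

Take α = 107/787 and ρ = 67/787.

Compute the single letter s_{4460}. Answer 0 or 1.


(n+1)α + ρ = (4461·107 + 67) / 787 = 477394/787
nα + ρ     = (4460·107 + 67) / 787 = 477287/787
⌈477394/787⌉ = 607,  ⌈477287/787⌉ = 607
s_{4460} = 607 − 607 = 0

0


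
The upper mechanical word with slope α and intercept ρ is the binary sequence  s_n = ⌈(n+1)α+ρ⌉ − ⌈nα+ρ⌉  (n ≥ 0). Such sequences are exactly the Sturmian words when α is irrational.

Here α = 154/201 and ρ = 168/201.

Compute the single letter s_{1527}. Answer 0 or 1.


(n+1)α + ρ = (1528·154 + 168) / 201 = 235480/201
nα + ρ     = (1527·154 + 168) / 201 = 235326/201
⌈235480/201⌉ = 1172,  ⌈235326/201⌉ = 1171
s_{1527} = 1172 − 1171 = 1

1


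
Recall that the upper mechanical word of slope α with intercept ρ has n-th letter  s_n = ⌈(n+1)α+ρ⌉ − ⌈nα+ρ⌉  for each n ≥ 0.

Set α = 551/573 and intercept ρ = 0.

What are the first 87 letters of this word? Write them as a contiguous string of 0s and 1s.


n=0: ⌈(1·551)/573⌉ − ⌈(0·551)/573⌉ = ⌈551/573⌉ − ⌈0/573⌉ = 1 − 0 = 1
n=1: ⌈(2·551)/573⌉ − ⌈(1·551)/573⌉ = ⌈1102/573⌉ − ⌈551/573⌉ = 2 − 1 = 1
n=2: ⌈(3·551)/573⌉ − ⌈(2·551)/573⌉ = ⌈1653/573⌉ − ⌈1102/573⌉ = 3 − 2 = 1
n=3: ⌈(4·551)/573⌉ − ⌈(3·551)/573⌉ = ⌈2204/573⌉ − ⌈1653/573⌉ = 4 − 3 = 1
n=4: ⌈(5·551)/573⌉ − ⌈(4·551)/573⌉ = ⌈2755/573⌉ − ⌈2204/573⌉ = 5 − 4 = 1
n=5: ⌈(6·551)/573⌉ − ⌈(5·551)/573⌉ = ⌈3306/573⌉ − ⌈2755/573⌉ = 6 − 5 = 1
n=6: ⌈(7·551)/573⌉ − ⌈(6·551)/573⌉ = ⌈3857/573⌉ − ⌈3306/573⌉ = 7 − 6 = 1
n=7: ⌈(8·551)/573⌉ − ⌈(7·551)/573⌉ = ⌈4408/573⌉ − ⌈3857/573⌉ = 8 − 7 = 1
n=8: ⌈(9·551)/573⌉ − ⌈(8·551)/573⌉ = ⌈4959/573⌉ − ⌈4408/573⌉ = 9 − 8 = 1
n=9: ⌈(10·551)/573⌉ − ⌈(9·551)/573⌉ = ⌈5510/573⌉ − ⌈4959/573⌉ = 10 − 9 = 1
n=10: ⌈(11·551)/573⌉ − ⌈(10·551)/573⌉ = ⌈6061/573⌉ − ⌈5510/573⌉ = 11 − 10 = 1
n=11: ⌈(12·551)/573⌉ − ⌈(11·551)/573⌉ = ⌈6612/573⌉ − ⌈6061/573⌉ = 12 − 11 = 1
n=12: ⌈(13·551)/573⌉ − ⌈(12·551)/573⌉ = ⌈7163/573⌉ − ⌈6612/573⌉ = 13 − 12 = 1
n=13: ⌈(14·551)/573⌉ − ⌈(13·551)/573⌉ = ⌈7714/573⌉ − ⌈7163/573⌉ = 14 − 13 = 1
n=14: ⌈(15·551)/573⌉ − ⌈(14·551)/573⌉ = ⌈8265/573⌉ − ⌈7714/573⌉ = 15 − 14 = 1
n=15: ⌈(16·551)/573⌉ − ⌈(15·551)/573⌉ = ⌈8816/573⌉ − ⌈8265/573⌉ = 16 − 15 = 1
n=16: ⌈(17·551)/573⌉ − ⌈(16·551)/573⌉ = ⌈9367/573⌉ − ⌈8816/573⌉ = 17 − 16 = 1
n=17: ⌈(18·551)/573⌉ − ⌈(17·551)/573⌉ = ⌈9918/573⌉ − ⌈9367/573⌉ = 18 − 17 = 1
n=18: ⌈(19·551)/573⌉ − ⌈(18·551)/573⌉ = ⌈10469/573⌉ − ⌈9918/573⌉ = 19 − 18 = 1
n=19: ⌈(20·551)/573⌉ − ⌈(19·551)/573⌉ = ⌈11020/573⌉ − ⌈10469/573⌉ = 20 − 19 = 1
n=20: ⌈(21·551)/573⌉ − ⌈(20·551)/573⌉ = ⌈11571/573⌉ − ⌈11020/573⌉ = 21 − 20 = 1
n=21: ⌈(22·551)/573⌉ − ⌈(21·551)/573⌉ = ⌈12122/573⌉ − ⌈11571/573⌉ = 22 − 21 = 1
n=22: ⌈(23·551)/573⌉ − ⌈(22·551)/573⌉ = ⌈12673/573⌉ − ⌈12122/573⌉ = 23 − 22 = 1
n=23: ⌈(24·551)/573⌉ − ⌈(23·551)/573⌉ = ⌈13224/573⌉ − ⌈12673/573⌉ = 24 − 23 = 1
n=24: ⌈(25·551)/573⌉ − ⌈(24·551)/573⌉ = ⌈13775/573⌉ − ⌈13224/573⌉ = 25 − 24 = 1
n=25: ⌈(26·551)/573⌉ − ⌈(25·551)/573⌉ = ⌈14326/573⌉ − ⌈13775/573⌉ = 26 − 25 = 1
n=26: ⌈(27·551)/573⌉ − ⌈(26·551)/573⌉ = ⌈14877/573⌉ − ⌈14326/573⌉ = 26 − 26 = 0
n=27: ⌈(28·551)/573⌉ − ⌈(27·551)/573⌉ = ⌈15428/573⌉ − ⌈14877/573⌉ = 27 − 26 = 1
n=28: ⌈(29·551)/573⌉ − ⌈(28·551)/573⌉ = ⌈15979/573⌉ − ⌈15428/573⌉ = 28 − 27 = 1
n=29: ⌈(30·551)/573⌉ − ⌈(29·551)/573⌉ = ⌈16530/573⌉ − ⌈15979/573⌉ = 29 − 28 = 1
n=30: ⌈(31·551)/573⌉ − ⌈(30·551)/573⌉ = ⌈17081/573⌉ − ⌈16530/573⌉ = 30 − 29 = 1
n=31: ⌈(32·551)/573⌉ − ⌈(31·551)/573⌉ = ⌈17632/573⌉ − ⌈17081/573⌉ = 31 − 30 = 1
n=32: ⌈(33·551)/573⌉ − ⌈(32·551)/573⌉ = ⌈18183/573⌉ − ⌈17632/573⌉ = 32 − 31 = 1
n=33: ⌈(34·551)/573⌉ − ⌈(33·551)/573⌉ = ⌈18734/573⌉ − ⌈18183/573⌉ = 33 − 32 = 1
n=34: ⌈(35·551)/573⌉ − ⌈(34·551)/573⌉ = ⌈19285/573⌉ − ⌈18734/573⌉ = 34 − 33 = 1
n=35: ⌈(36·551)/573⌉ − ⌈(35·551)/573⌉ = ⌈19836/573⌉ − ⌈19285/573⌉ = 35 − 34 = 1
n=36: ⌈(37·551)/573⌉ − ⌈(36·551)/573⌉ = ⌈20387/573⌉ − ⌈19836/573⌉ = 36 − 35 = 1
n=37: ⌈(38·551)/573⌉ − ⌈(37·551)/573⌉ = ⌈20938/573⌉ − ⌈20387/573⌉ = 37 − 36 = 1
n=38: ⌈(39·551)/573⌉ − ⌈(38·551)/573⌉ = ⌈21489/573⌉ − ⌈20938/573⌉ = 38 − 37 = 1
n=39: ⌈(40·551)/573⌉ − ⌈(39·551)/573⌉ = ⌈22040/573⌉ − ⌈21489/573⌉ = 39 − 38 = 1
n=40: ⌈(41·551)/573⌉ − ⌈(40·551)/573⌉ = ⌈22591/573⌉ − ⌈22040/573⌉ = 40 − 39 = 1
n=41: ⌈(42·551)/573⌉ − ⌈(41·551)/573⌉ = ⌈23142/573⌉ − ⌈22591/573⌉ = 41 − 40 = 1
n=42: ⌈(43·551)/573⌉ − ⌈(42·551)/573⌉ = ⌈23693/573⌉ − ⌈23142/573⌉ = 42 − 41 = 1
n=43: ⌈(44·551)/573⌉ − ⌈(43·551)/573⌉ = ⌈24244/573⌉ − ⌈23693/573⌉ = 43 − 42 = 1
n=44: ⌈(45·551)/573⌉ − ⌈(44·551)/573⌉ = ⌈24795/573⌉ − ⌈24244/573⌉ = 44 − 43 = 1
n=45: ⌈(46·551)/573⌉ − ⌈(45·551)/573⌉ = ⌈25346/573⌉ − ⌈24795/573⌉ = 45 − 44 = 1
n=46: ⌈(47·551)/573⌉ − ⌈(46·551)/573⌉ = ⌈25897/573⌉ − ⌈25346/573⌉ = 46 − 45 = 1
n=47: ⌈(48·551)/573⌉ − ⌈(47·551)/573⌉ = ⌈26448/573⌉ − ⌈25897/573⌉ = 47 − 46 = 1
n=48: ⌈(49·551)/573⌉ − ⌈(48·551)/573⌉ = ⌈26999/573⌉ − ⌈26448/573⌉ = 48 − 47 = 1
n=49: ⌈(50·551)/573⌉ − ⌈(49·551)/573⌉ = ⌈27550/573⌉ − ⌈26999/573⌉ = 49 − 48 = 1
n=50: ⌈(51·551)/573⌉ − ⌈(50·551)/573⌉ = ⌈28101/573⌉ − ⌈27550/573⌉ = 50 − 49 = 1
n=51: ⌈(52·551)/573⌉ − ⌈(51·551)/573⌉ = ⌈28652/573⌉ − ⌈28101/573⌉ = 51 − 50 = 1
n=52: ⌈(53·551)/573⌉ − ⌈(52·551)/573⌉ = ⌈29203/573⌉ − ⌈28652/573⌉ = 51 − 51 = 0
n=53: ⌈(54·551)/573⌉ − ⌈(53·551)/573⌉ = ⌈29754/573⌉ − ⌈29203/573⌉ = 52 − 51 = 1
n=54: ⌈(55·551)/573⌉ − ⌈(54·551)/573⌉ = ⌈30305/573⌉ − ⌈29754/573⌉ = 53 − 52 = 1
n=55: ⌈(56·551)/573⌉ − ⌈(55·551)/573⌉ = ⌈30856/573⌉ − ⌈30305/573⌉ = 54 − 53 = 1
n=56: ⌈(57·551)/573⌉ − ⌈(56·551)/573⌉ = ⌈31407/573⌉ − ⌈30856/573⌉ = 55 − 54 = 1
n=57: ⌈(58·551)/573⌉ − ⌈(57·551)/573⌉ = ⌈31958/573⌉ − ⌈31407/573⌉ = 56 − 55 = 1
n=58: ⌈(59·551)/573⌉ − ⌈(58·551)/573⌉ = ⌈32509/573⌉ − ⌈31958/573⌉ = 57 − 56 = 1
n=59: ⌈(60·551)/573⌉ − ⌈(59·551)/573⌉ = ⌈33060/573⌉ − ⌈32509/573⌉ = 58 − 57 = 1
n=60: ⌈(61·551)/573⌉ − ⌈(60·551)/573⌉ = ⌈33611/573⌉ − ⌈33060/573⌉ = 59 − 58 = 1
n=61: ⌈(62·551)/573⌉ − ⌈(61·551)/573⌉ = ⌈34162/573⌉ − ⌈33611/573⌉ = 60 − 59 = 1
n=62: ⌈(63·551)/573⌉ − ⌈(62·551)/573⌉ = ⌈34713/573⌉ − ⌈34162/573⌉ = 61 − 60 = 1
n=63: ⌈(64·551)/573⌉ − ⌈(63·551)/573⌉ = ⌈35264/573⌉ − ⌈34713/573⌉ = 62 − 61 = 1
n=64: ⌈(65·551)/573⌉ − ⌈(64·551)/573⌉ = ⌈35815/573⌉ − ⌈35264/573⌉ = 63 − 62 = 1
n=65: ⌈(66·551)/573⌉ − ⌈(65·551)/573⌉ = ⌈36366/573⌉ − ⌈35815/573⌉ = 64 − 63 = 1
n=66: ⌈(67·551)/573⌉ − ⌈(66·551)/573⌉ = ⌈36917/573⌉ − ⌈36366/573⌉ = 65 − 64 = 1
n=67: ⌈(68·551)/573⌉ − ⌈(67·551)/573⌉ = ⌈37468/573⌉ − ⌈36917/573⌉ = 66 − 65 = 1
n=68: ⌈(69·551)/573⌉ − ⌈(68·551)/573⌉ = ⌈38019/573⌉ − ⌈37468/573⌉ = 67 − 66 = 1
n=69: ⌈(70·551)/573⌉ − ⌈(69·551)/573⌉ = ⌈38570/573⌉ − ⌈38019/573⌉ = 68 − 67 = 1
n=70: ⌈(71·551)/573⌉ − ⌈(70·551)/573⌉ = ⌈39121/573⌉ − ⌈38570/573⌉ = 69 − 68 = 1
n=71: ⌈(72·551)/573⌉ − ⌈(71·551)/573⌉ = ⌈39672/573⌉ − ⌈39121/573⌉ = 70 − 69 = 1
n=72: ⌈(73·551)/573⌉ − ⌈(72·551)/573⌉ = ⌈40223/573⌉ − ⌈39672/573⌉ = 71 − 70 = 1
n=73: ⌈(74·551)/573⌉ − ⌈(73·551)/573⌉ = ⌈40774/573⌉ − ⌈40223/573⌉ = 72 − 71 = 1
n=74: ⌈(75·551)/573⌉ − ⌈(74·551)/573⌉ = ⌈41325/573⌉ − ⌈40774/573⌉ = 73 − 72 = 1
n=75: ⌈(76·551)/573⌉ − ⌈(75·551)/573⌉ = ⌈41876/573⌉ − ⌈41325/573⌉ = 74 − 73 = 1
n=76: ⌈(77·551)/573⌉ − ⌈(76·551)/573⌉ = ⌈42427/573⌉ − ⌈41876/573⌉ = 75 − 74 = 1
n=77: ⌈(78·551)/573⌉ − ⌈(77·551)/573⌉ = ⌈42978/573⌉ − ⌈42427/573⌉ = 76 − 75 = 1
n=78: ⌈(79·551)/573⌉ − ⌈(78·551)/573⌉ = ⌈43529/573⌉ − ⌈42978/573⌉ = 76 − 76 = 0
n=79: ⌈(80·551)/573⌉ − ⌈(79·551)/573⌉ = ⌈44080/573⌉ − ⌈43529/573⌉ = 77 − 76 = 1
n=80: ⌈(81·551)/573⌉ − ⌈(80·551)/573⌉ = ⌈44631/573⌉ − ⌈44080/573⌉ = 78 − 77 = 1
n=81: ⌈(82·551)/573⌉ − ⌈(81·551)/573⌉ = ⌈45182/573⌉ − ⌈44631/573⌉ = 79 − 78 = 1
n=82: ⌈(83·551)/573⌉ − ⌈(82·551)/573⌉ = ⌈45733/573⌉ − ⌈45182/573⌉ = 80 − 79 = 1
n=83: ⌈(84·551)/573⌉ − ⌈(83·551)/573⌉ = ⌈46284/573⌉ − ⌈45733/573⌉ = 81 − 80 = 1
n=84: ⌈(85·551)/573⌉ − ⌈(84·551)/573⌉ = ⌈46835/573⌉ − ⌈46284/573⌉ = 82 − 81 = 1
n=85: ⌈(86·551)/573⌉ − ⌈(85·551)/573⌉ = ⌈47386/573⌉ − ⌈46835/573⌉ = 83 − 82 = 1
n=86: ⌈(87·551)/573⌉ − ⌈(86·551)/573⌉ = ⌈47937/573⌉ − ⌈47386/573⌉ = 84 − 83 = 1

111111111111111111111111110111111111111111111111111101111111111111111111111111011111111


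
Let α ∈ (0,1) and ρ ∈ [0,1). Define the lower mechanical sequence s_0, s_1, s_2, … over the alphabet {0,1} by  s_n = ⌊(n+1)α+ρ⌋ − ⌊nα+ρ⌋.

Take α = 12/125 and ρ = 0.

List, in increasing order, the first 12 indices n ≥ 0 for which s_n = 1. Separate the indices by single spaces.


n=0: ⌊12/125⌋−⌊0/125⌋ = 0−0 = 0
n=1: ⌊24/125⌋−⌊12/125⌋ = 0−0 = 0
  …
n=10: ⌊132/125⌋−⌊120/125⌋ = 1−0 = 1  ← one
n=11: ⌊144/125⌋−⌊132/125⌋ = 1−1 = 0
n=12: ⌊156/125⌋−⌊144/125⌋ = 1−1 = 0
  …
n=20: ⌊252/125⌋−⌊240/125⌋ = 2−1 = 1  ← one
n=21: ⌊264/125⌋−⌊252/125⌋ = 2−2 = 0
n=22: ⌊276/125⌋−⌊264/125⌋ = 2−2 = 0
  …
n=31: ⌊384/125⌋−⌊372/125⌋ = 3−2 = 1  ← one
n=32: ⌊396/125⌋−⌊384/125⌋ = 3−3 = 0
n=33: ⌊408/125⌋−⌊396/125⌋ = 3−3 = 0
  …
n=41: ⌊504/125⌋−⌊492/125⌋ = 4−3 = 1  ← one
n=42: ⌊516/125⌋−⌊504/125⌋ = 4−4 = 0
n=43: ⌊528/125⌋−⌊516/125⌋ = 4−4 = 0
  …
n=52: ⌊636/125⌋−⌊624/125⌋ = 5−4 = 1  ← one
n=53: ⌊648/125⌋−⌊636/125⌋ = 5−5 = 0
n=54: ⌊660/125⌋−⌊648/125⌋ = 5−5 = 0
  …
n=62: ⌊756/125⌋−⌊744/125⌋ = 6−5 = 1  ← one
n=63: ⌊768/125⌋−⌊756/125⌋ = 6−6 = 0
n=64: ⌊780/125⌋−⌊768/125⌋ = 6−6 = 0
  …
n=72: ⌊876/125⌋−⌊864/125⌋ = 7−6 = 1  ← one
n=73: ⌊888/125⌋−⌊876/125⌋ = 7−7 = 0
n=74: ⌊900/125⌋−⌊888/125⌋ = 7−7 = 0
  …
n=83: ⌊1008/125⌋−⌊996/125⌋ = 8−7 = 1  ← one
n=84: ⌊1020/125⌋−⌊1008/125⌋ = 8−8 = 0
n=85: ⌊1032/125⌋−⌊1020/125⌋ = 8−8 = 0
  …
n=93: ⌊1128/125⌋−⌊1116/125⌋ = 9−8 = 1  ← one
n=94: ⌊1140/125⌋−⌊1128/125⌋ = 9−9 = 0
n=95: ⌊1152/125⌋−⌊1140/125⌋ = 9−9 = 0
  …
n=104: ⌊1260/125⌋−⌊1248/125⌋ = 10−9 = 1  ← one
n=105: ⌊1272/125⌋−⌊1260/125⌋ = 10−10 = 0
n=106: ⌊1284/125⌋−⌊1272/125⌋ = 10−10 = 0
  …
n=114: ⌊1380/125⌋−⌊1368/125⌋ = 11−10 = 1  ← one
n=115: ⌊1392/125⌋−⌊1380/125⌋ = 11−11 = 0
n=116: ⌊1404/125⌋−⌊1392/125⌋ = 11−11 = 0
  …
n=124: ⌊1500/125⌋−⌊1488/125⌋ = 12−11 = 1  ← one
positions of the first 12 ones: 10 20 31 41 52 62 72 83 93 104 114 124

10 20 31 41 52 62 72 83 93 104 114 124


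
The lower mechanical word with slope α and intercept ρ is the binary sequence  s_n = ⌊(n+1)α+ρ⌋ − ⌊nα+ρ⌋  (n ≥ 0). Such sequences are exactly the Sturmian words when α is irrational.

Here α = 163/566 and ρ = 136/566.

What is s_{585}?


1

(n+1)α + ρ = (586·163 + 136) / 566 = 95654/566
nα + ρ     = (585·163 + 136) / 566 = 95491/566
⌊95654/566⌋ = 169,  ⌊95491/566⌋ = 168
s_{585} = 169 − 168 = 1


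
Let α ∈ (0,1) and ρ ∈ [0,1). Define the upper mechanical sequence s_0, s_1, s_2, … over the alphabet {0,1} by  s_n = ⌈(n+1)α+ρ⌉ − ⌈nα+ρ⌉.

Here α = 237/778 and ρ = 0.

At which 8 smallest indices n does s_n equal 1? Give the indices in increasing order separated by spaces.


n=0: ⌈237/778⌉−⌈0/778⌉ = 1−0 = 1  ← one
n=1: ⌈474/778⌉−⌈237/778⌉ = 1−1 = 0
n=2: ⌈711/778⌉−⌈474/778⌉ = 1−1 = 0
n=3: ⌈948/778⌉−⌈711/778⌉ = 2−1 = 1  ← one
n=4: ⌈1185/778⌉−⌈948/778⌉ = 2−2 = 0
n=5: ⌈1422/778⌉−⌈1185/778⌉ = 2−2 = 0
n=6: ⌈1659/778⌉−⌈1422/778⌉ = 3−2 = 1  ← one
n=7: ⌈1896/778⌉−⌈1659/778⌉ = 3−3 = 0
n=8: ⌈2133/778⌉−⌈1896/778⌉ = 3−3 = 0
n=9: ⌈2370/778⌉−⌈2133/778⌉ = 4−3 = 1  ← one
n=10: ⌈2607/778⌉−⌈2370/778⌉ = 4−4 = 0
n=11: ⌈2844/778⌉−⌈2607/778⌉ = 4−4 = 0
n=12: ⌈3081/778⌉−⌈2844/778⌉ = 4−4 = 0
n=13: ⌈3318/778⌉−⌈3081/778⌉ = 5−4 = 1  ← one
n=14: ⌈3555/778⌉−⌈3318/778⌉ = 5−5 = 0
n=15: ⌈3792/778⌉−⌈3555/778⌉ = 5−5 = 0
n=16: ⌈4029/778⌉−⌈3792/778⌉ = 6−5 = 1  ← one
n=17: ⌈4266/778⌉−⌈4029/778⌉ = 6−6 = 0
n=18: ⌈4503/778⌉−⌈4266/778⌉ = 6−6 = 0
n=19: ⌈4740/778⌉−⌈4503/778⌉ = 7−6 = 1  ← one
n=20: ⌈4977/778⌉−⌈4740/778⌉ = 7−7 = 0
n=21: ⌈5214/778⌉−⌈4977/778⌉ = 7−7 = 0
n=22: ⌈5451/778⌉−⌈5214/778⌉ = 8−7 = 1  ← one
positions of the first 8 ones: 0 3 6 9 13 16 19 22

0 3 6 9 13 16 19 22


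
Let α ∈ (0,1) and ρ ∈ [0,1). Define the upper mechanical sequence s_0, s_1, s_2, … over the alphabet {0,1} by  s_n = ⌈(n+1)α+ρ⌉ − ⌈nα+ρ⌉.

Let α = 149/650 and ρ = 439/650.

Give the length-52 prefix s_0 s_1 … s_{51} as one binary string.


0100010000100010001000010001000100001000100001000100

n=0: ⌈(1·149+439)/650⌉ − ⌈(0·149+439)/650⌉ = ⌈588/650⌉ − ⌈439/650⌉ = 1 − 1 = 0
n=1: ⌈(2·149+439)/650⌉ − ⌈(1·149+439)/650⌉ = ⌈737/650⌉ − ⌈588/650⌉ = 2 − 1 = 1
n=2: ⌈(3·149+439)/650⌉ − ⌈(2·149+439)/650⌉ = ⌈886/650⌉ − ⌈737/650⌉ = 2 − 2 = 0
n=3: ⌈(4·149+439)/650⌉ − ⌈(3·149+439)/650⌉ = ⌈1035/650⌉ − ⌈886/650⌉ = 2 − 2 = 0
n=4: ⌈(5·149+439)/650⌉ − ⌈(4·149+439)/650⌉ = ⌈1184/650⌉ − ⌈1035/650⌉ = 2 − 2 = 0
n=5: ⌈(6·149+439)/650⌉ − ⌈(5·149+439)/650⌉ = ⌈1333/650⌉ − ⌈1184/650⌉ = 3 − 2 = 1
n=6: ⌈(7·149+439)/650⌉ − ⌈(6·149+439)/650⌉ = ⌈1482/650⌉ − ⌈1333/650⌉ = 3 − 3 = 0
n=7: ⌈(8·149+439)/650⌉ − ⌈(7·149+439)/650⌉ = ⌈1631/650⌉ − ⌈1482/650⌉ = 3 − 3 = 0
n=8: ⌈(9·149+439)/650⌉ − ⌈(8·149+439)/650⌉ = ⌈1780/650⌉ − ⌈1631/650⌉ = 3 − 3 = 0
n=9: ⌈(10·149+439)/650⌉ − ⌈(9·149+439)/650⌉ = ⌈1929/650⌉ − ⌈1780/650⌉ = 3 − 3 = 0
n=10: ⌈(11·149+439)/650⌉ − ⌈(10·149+439)/650⌉ = ⌈2078/650⌉ − ⌈1929/650⌉ = 4 − 3 = 1
n=11: ⌈(12·149+439)/650⌉ − ⌈(11·149+439)/650⌉ = ⌈2227/650⌉ − ⌈2078/650⌉ = 4 − 4 = 0
n=12: ⌈(13·149+439)/650⌉ − ⌈(12·149+439)/650⌉ = ⌈2376/650⌉ − ⌈2227/650⌉ = 4 − 4 = 0
n=13: ⌈(14·149+439)/650⌉ − ⌈(13·149+439)/650⌉ = ⌈2525/650⌉ − ⌈2376/650⌉ = 4 − 4 = 0
n=14: ⌈(15·149+439)/650⌉ − ⌈(14·149+439)/650⌉ = ⌈2674/650⌉ − ⌈2525/650⌉ = 5 − 4 = 1
n=15: ⌈(16·149+439)/650⌉ − ⌈(15·149+439)/650⌉ = ⌈2823/650⌉ − ⌈2674/650⌉ = 5 − 5 = 0
n=16: ⌈(17·149+439)/650⌉ − ⌈(16·149+439)/650⌉ = ⌈2972/650⌉ − ⌈2823/650⌉ = 5 − 5 = 0
n=17: ⌈(18·149+439)/650⌉ − ⌈(17·149+439)/650⌉ = ⌈3121/650⌉ − ⌈2972/650⌉ = 5 − 5 = 0
n=18: ⌈(19·149+439)/650⌉ − ⌈(18·149+439)/650⌉ = ⌈3270/650⌉ − ⌈3121/650⌉ = 6 − 5 = 1
n=19: ⌈(20·149+439)/650⌉ − ⌈(19·149+439)/650⌉ = ⌈3419/650⌉ − ⌈3270/650⌉ = 6 − 6 = 0
n=20: ⌈(21·149+439)/650⌉ − ⌈(20·149+439)/650⌉ = ⌈3568/650⌉ − ⌈3419/650⌉ = 6 − 6 = 0
n=21: ⌈(22·149+439)/650⌉ − ⌈(21·149+439)/650⌉ = ⌈3717/650⌉ − ⌈3568/650⌉ = 6 − 6 = 0
n=22: ⌈(23·149+439)/650⌉ − ⌈(22·149+439)/650⌉ = ⌈3866/650⌉ − ⌈3717/650⌉ = 6 − 6 = 0
n=23: ⌈(24·149+439)/650⌉ − ⌈(23·149+439)/650⌉ = ⌈4015/650⌉ − ⌈3866/650⌉ = 7 − 6 = 1
n=24: ⌈(25·149+439)/650⌉ − ⌈(24·149+439)/650⌉ = ⌈4164/650⌉ − ⌈4015/650⌉ = 7 − 7 = 0
n=25: ⌈(26·149+439)/650⌉ − ⌈(25·149+439)/650⌉ = ⌈4313/650⌉ − ⌈4164/650⌉ = 7 − 7 = 0
n=26: ⌈(27·149+439)/650⌉ − ⌈(26·149+439)/650⌉ = ⌈4462/650⌉ − ⌈4313/650⌉ = 7 − 7 = 0
n=27: ⌈(28·149+439)/650⌉ − ⌈(27·149+439)/650⌉ = ⌈4611/650⌉ − ⌈4462/650⌉ = 8 − 7 = 1
n=28: ⌈(29·149+439)/650⌉ − ⌈(28·149+439)/650⌉ = ⌈4760/650⌉ − ⌈4611/650⌉ = 8 − 8 = 0
n=29: ⌈(30·149+439)/650⌉ − ⌈(29·149+439)/650⌉ = ⌈4909/650⌉ − ⌈4760/650⌉ = 8 − 8 = 0
n=30: ⌈(31·149+439)/650⌉ − ⌈(30·149+439)/650⌉ = ⌈5058/650⌉ − ⌈4909/650⌉ = 8 − 8 = 0
n=31: ⌈(32·149+439)/650⌉ − ⌈(31·149+439)/650⌉ = ⌈5207/650⌉ − ⌈5058/650⌉ = 9 − 8 = 1
n=32: ⌈(33·149+439)/650⌉ − ⌈(32·149+439)/650⌉ = ⌈5356/650⌉ − ⌈5207/650⌉ = 9 − 9 = 0
n=33: ⌈(34·149+439)/650⌉ − ⌈(33·149+439)/650⌉ = ⌈5505/650⌉ − ⌈5356/650⌉ = 9 − 9 = 0
n=34: ⌈(35·149+439)/650⌉ − ⌈(34·149+439)/650⌉ = ⌈5654/650⌉ − ⌈5505/650⌉ = 9 − 9 = 0
n=35: ⌈(36·149+439)/650⌉ − ⌈(35·149+439)/650⌉ = ⌈5803/650⌉ − ⌈5654/650⌉ = 9 − 9 = 0
n=36: ⌈(37·149+439)/650⌉ − ⌈(36·149+439)/650⌉ = ⌈5952/650⌉ − ⌈5803/650⌉ = 10 − 9 = 1
n=37: ⌈(38·149+439)/650⌉ − ⌈(37·149+439)/650⌉ = ⌈6101/650⌉ − ⌈5952/650⌉ = 10 − 10 = 0
n=38: ⌈(39·149+439)/650⌉ − ⌈(38·149+439)/650⌉ = ⌈6250/650⌉ − ⌈6101/650⌉ = 10 − 10 = 0
n=39: ⌈(40·149+439)/650⌉ − ⌈(39·149+439)/650⌉ = ⌈6399/650⌉ − ⌈6250/650⌉ = 10 − 10 = 0
n=40: ⌈(41·149+439)/650⌉ − ⌈(40·149+439)/650⌉ = ⌈6548/650⌉ − ⌈6399/650⌉ = 11 − 10 = 1
n=41: ⌈(42·149+439)/650⌉ − ⌈(41·149+439)/650⌉ = ⌈6697/650⌉ − ⌈6548/650⌉ = 11 − 11 = 0
n=42: ⌈(43·149+439)/650⌉ − ⌈(42·149+439)/650⌉ = ⌈6846/650⌉ − ⌈6697/650⌉ = 11 − 11 = 0
n=43: ⌈(44·149+439)/650⌉ − ⌈(43·149+439)/650⌉ = ⌈6995/650⌉ − ⌈6846/650⌉ = 11 − 11 = 0
n=44: ⌈(45·149+439)/650⌉ − ⌈(44·149+439)/650⌉ = ⌈7144/650⌉ − ⌈6995/650⌉ = 11 − 11 = 0
n=45: ⌈(46·149+439)/650⌉ − ⌈(45·149+439)/650⌉ = ⌈7293/650⌉ − ⌈7144/650⌉ = 12 − 11 = 1
n=46: ⌈(47·149+439)/650⌉ − ⌈(46·149+439)/650⌉ = ⌈7442/650⌉ − ⌈7293/650⌉ = 12 − 12 = 0
n=47: ⌈(48·149+439)/650⌉ − ⌈(47·149+439)/650⌉ = ⌈7591/650⌉ − ⌈7442/650⌉ = 12 − 12 = 0
n=48: ⌈(49·149+439)/650⌉ − ⌈(48·149+439)/650⌉ = ⌈7740/650⌉ − ⌈7591/650⌉ = 12 − 12 = 0
n=49: ⌈(50·149+439)/650⌉ − ⌈(49·149+439)/650⌉ = ⌈7889/650⌉ − ⌈7740/650⌉ = 13 − 12 = 1
n=50: ⌈(51·149+439)/650⌉ − ⌈(50·149+439)/650⌉ = ⌈8038/650⌉ − ⌈7889/650⌉ = 13 − 13 = 0
n=51: ⌈(52·149+439)/650⌉ − ⌈(51·149+439)/650⌉ = ⌈8187/650⌉ − ⌈8038/650⌉ = 13 − 13 = 0


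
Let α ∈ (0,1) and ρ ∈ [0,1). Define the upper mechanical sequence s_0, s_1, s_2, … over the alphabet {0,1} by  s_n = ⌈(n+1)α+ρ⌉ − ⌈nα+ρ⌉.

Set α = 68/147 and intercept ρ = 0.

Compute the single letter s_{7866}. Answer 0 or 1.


1

(n+1)α + ρ = (7867·68) / 147 = 534956/147
nα + ρ     = (7866·68) / 147 = 534888/147
⌈534956/147⌉ = 3640,  ⌈534888/147⌉ = 3639
s_{7866} = 3640 − 3639 = 1


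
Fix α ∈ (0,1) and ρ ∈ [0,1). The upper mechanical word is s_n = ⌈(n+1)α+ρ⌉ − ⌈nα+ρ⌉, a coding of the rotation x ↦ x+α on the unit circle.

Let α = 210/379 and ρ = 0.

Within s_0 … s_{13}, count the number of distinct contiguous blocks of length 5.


6

t_n = ⌈(n·210)/379⌉ for n = 0 … 14:
  n=0…9: ⌈0/379⌉=0 ⌈210/379⌉=1 ⌈420/379⌉=2 ⌈630/379⌉=2 ⌈840/379⌉=3 ⌈1050/379⌉=3 ⌈1260/379⌉=4 ⌈1470/379⌉=4 ⌈1680/379⌉=5 ⌈1890/379⌉=5
  n=10…14: ⌈2100/379⌉=6 ⌈2310/379⌉=7 ⌈2520/379⌉=7 ⌈2730/379⌉=8 ⌈2940/379⌉=8
s_n = t_(n+1) − t_n for n = 0 … 13 gives
prefix = 11010101011010
slide a length-5 window over [0..4] … [9..13] (10 windows); first occurrence of each distinct factor:
  [  0..  4] 11010
  [  1..  5] 10101
  [  2..  6] 01010
  [  6.. 10] 01011
  [  7.. 11] 10110
  [  8.. 12] 01101
  (the other 4 windows repeat one of these)
distinct factors: {01010, 01011, 01101, 10101, 10110, 11010}
count = 6  (Sturmian bound for length 5 is 6)


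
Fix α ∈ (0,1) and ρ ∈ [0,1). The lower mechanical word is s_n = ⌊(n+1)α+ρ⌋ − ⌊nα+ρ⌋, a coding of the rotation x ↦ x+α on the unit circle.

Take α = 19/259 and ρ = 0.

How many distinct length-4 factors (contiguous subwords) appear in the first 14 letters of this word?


t_n = ⌊(n·19)/259⌋ for n = 0 … 14:
  n=0…9: ⌊0/259⌋=0 ⌊19/259⌋=0 ⌊38/259⌋=0 ⌊57/259⌋=0 ⌊76/259⌋=0 ⌊95/259⌋=0 ⌊114/259⌋=0 ⌊133/259⌋=0 ⌊152/259⌋=0 ⌊171/259⌋=0
  n=10…14: ⌊190/259⌋=0 ⌊209/259⌋=0 ⌊228/259⌋=0 ⌊247/259⌋=0 ⌊266/259⌋=1
s_n = t_(n+1) − t_n for n = 0 … 13 gives
prefix = 00000000000001
slide a length-4 window over [0..3] … [10..13] (11 windows); first occurrence of each distinct factor:
  [  0..  3] 0000
  [ 10.. 13] 0001
  (the other 9 windows repeat one of these)
distinct factors: {0000, 0001}
count = 2  (Sturmian bound for length 4 is 5)

2


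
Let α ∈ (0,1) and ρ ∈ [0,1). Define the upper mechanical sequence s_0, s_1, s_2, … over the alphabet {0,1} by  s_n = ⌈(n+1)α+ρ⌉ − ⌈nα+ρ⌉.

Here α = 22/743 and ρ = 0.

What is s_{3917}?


1

(n+1)α + ρ = (3918·22) / 743 = 86196/743
nα + ρ     = (3917·22) / 743 = 86174/743
⌈86196/743⌉ = 117,  ⌈86174/743⌉ = 116
s_{3917} = 117 − 116 = 1


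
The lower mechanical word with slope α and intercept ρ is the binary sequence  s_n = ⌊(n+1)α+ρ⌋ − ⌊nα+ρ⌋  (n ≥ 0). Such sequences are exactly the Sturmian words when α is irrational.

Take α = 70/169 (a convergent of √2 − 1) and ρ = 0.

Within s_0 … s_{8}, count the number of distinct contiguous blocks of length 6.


t_n = ⌊(n·70)/169⌋ for n = 0 … 9:
  n=0…9: ⌊0/169⌋=0 ⌊70/169⌋=0 ⌊140/169⌋=0 ⌊210/169⌋=1 ⌊280/169⌋=1 ⌊350/169⌋=2 ⌊420/169⌋=2 ⌊490/169⌋=2 ⌊560/169⌋=3 ⌊630/169⌋=3
s_n = t_(n+1) − t_n for n = 0 … 8 gives
prefix = 001010010
slide a length-6 window over [0..5] … [3..8] (4 windows); first occurrence of each distinct factor:
  [  0..  5] 001010
  [  1..  6] 010100
  [  2..  7] 101001
  [  3..  8] 010010
distinct factors: {001010, 010010, 010100, 101001}
count = 4  (Sturmian bound for length 6 is 7)

4


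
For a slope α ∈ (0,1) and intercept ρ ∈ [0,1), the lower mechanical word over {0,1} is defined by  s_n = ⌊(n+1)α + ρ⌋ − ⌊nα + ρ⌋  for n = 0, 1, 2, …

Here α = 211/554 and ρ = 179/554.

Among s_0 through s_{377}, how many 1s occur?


#1s = Σ_{n=0}^{377} s_n = Σ_{n=0}^{377} (⌊(n+1)α+ρ⌋ − ⌊nα+ρ⌋)
the sum telescopes: every ⌊nα+ρ⌋ with 0 < n < 378 appears once with + and once with −, leaving ⌊378α+ρ⌋ − ⌊0·α+ρ⌋
378α + ρ = (378·211 + 179) / 554 = 79937/554
ρ = 179/554
⌊79937/554⌋ = 144,  ⌊179/554⌋ = 0
#1s = 144 − 0 = 144

144


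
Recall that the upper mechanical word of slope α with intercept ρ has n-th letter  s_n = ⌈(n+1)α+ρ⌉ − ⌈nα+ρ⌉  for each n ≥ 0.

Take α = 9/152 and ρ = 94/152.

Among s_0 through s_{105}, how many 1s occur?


#1s = Σ_{n=0}^{105} s_n = Σ_{n=0}^{105} (⌈(n+1)α+ρ⌉ − ⌈nα+ρ⌉)
the sum telescopes: every ⌈nα+ρ⌉ with 0 < n < 106 appears once with + and once with −, leaving ⌈106α+ρ⌉ − ⌈0·α+ρ⌉
106α + ρ = (106·9 + 94) / 152 = 1048/152
ρ = 94/152
⌈1048/152⌉ = 7,  ⌈94/152⌉ = 1
#1s = 7 − 1 = 6

6


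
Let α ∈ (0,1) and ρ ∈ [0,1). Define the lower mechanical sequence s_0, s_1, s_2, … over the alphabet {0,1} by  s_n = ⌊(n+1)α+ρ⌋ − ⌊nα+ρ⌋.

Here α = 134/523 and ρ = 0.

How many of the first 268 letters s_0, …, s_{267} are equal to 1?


68

#1s = Σ_{n=0}^{267} s_n = Σ_{n=0}^{267} (⌊(n+1)α+ρ⌋ − ⌊nα+ρ⌋)
the sum telescopes: every ⌊nα+ρ⌋ with 0 < n < 268 appears once with + and once with −, leaving ⌊268α+ρ⌋ − ⌊0·α+ρ⌋
268α + ρ = (268·134) / 523 = 35912/523
ρ = 0/523
⌊35912/523⌋ = 68,  ⌊0/523⌋ = 0
#1s = 68 − 0 = 68


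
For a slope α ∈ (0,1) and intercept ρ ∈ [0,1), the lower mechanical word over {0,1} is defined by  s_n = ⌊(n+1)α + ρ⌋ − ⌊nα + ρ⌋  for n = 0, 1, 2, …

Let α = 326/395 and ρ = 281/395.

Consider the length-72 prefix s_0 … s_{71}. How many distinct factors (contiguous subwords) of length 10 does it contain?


11

t_n = ⌊(n·326+281)/395⌋ for n = 0 … 72:
  n=0…9: ⌊281/395⌋=0 ⌊607/395⌋=1 ⌊933/395⌋=2 ⌊1259/395⌋=3 ⌊1585/395⌋=4 ⌊1911/395⌋=4 ⌊2237/395⌋=5 ⌊2563/395⌋=6 ⌊2889/395⌋=7 ⌊3215/395⌋=8
  n=10…19: ⌊3541/395⌋=8 ⌊3867/395⌋=9 ⌊4193/395⌋=10 ⌊4519/395⌋=11 ⌊4845/395⌋=12 ⌊5171/395⌋=13 ⌊5497/395⌋=13 ⌊5823/395⌋=14 ⌊6149/395⌋=15 ⌊6475/395⌋=16
  n=20…29: ⌊6801/395⌋=17 ⌊7127/395⌋=18 ⌊7453/395⌋=18 ⌊7779/395⌋=19 ⌊8105/395⌋=20 ⌊8431/395⌋=21 ⌊8757/395⌋=22 ⌊9083/395⌋=22 ⌊9409/395⌋=23 ⌊9735/395⌋=24
  n=30…39: ⌊10061/395⌋=25 ⌊10387/395⌋=26 ⌊10713/395⌋=27 ⌊11039/395⌋=27 ⌊11365/395⌋=28 ⌊11691/395⌋=29 ⌊12017/395⌋=30 ⌊12343/395⌋=31 ⌊12669/395⌋=32 ⌊12995/395⌋=32
  n=40…49: ⌊13321/395⌋=33 ⌊13647/395⌋=34 ⌊13973/395⌋=35 ⌊14299/395⌋=36 ⌊14625/395⌋=37 ⌊14951/395⌋=37 ⌊15277/395⌋=38 ⌊15603/395⌋=39 ⌊15929/395⌋=40 ⌊16255/395⌋=41
  n=50…59: ⌊16581/395⌋=41 ⌊16907/395⌋=42 ⌊17233/395⌋=43 ⌊17559/395⌋=44 ⌊17885/395⌋=45 ⌊18211/395⌋=46 ⌊18537/395⌋=46 ⌊18863/395⌋=47 ⌊19189/395⌋=48 ⌊19515/395⌋=49
  n=60…69: ⌊19841/395⌋=50 ⌊20167/395⌋=51 ⌊20493/395⌋=51 ⌊20819/395⌋=52 ⌊21145/395⌋=53 ⌊21471/395⌋=54 ⌊21797/395⌋=55 ⌊22123/395⌋=56 ⌊22449/395⌋=56 ⌊22775/395⌋=57
  n=70…72: ⌊23101/395⌋=58 ⌊23427/395⌋=59 ⌊23753/395⌋=60
s_n = t_(n+1) − t_n for n = 0 … 71 gives
prefix = 111101111011111011111011110111110111110111110111101111101111101111101111
slide a length-10 window over [0..9] … [62..71] (63 windows); first occurrence of each distinct factor:
  [  0..  9] 1111011110
  [  1.. 10] 1110111101
  [  2.. 11] 1101111011
  [  3.. 12] 1011110111
  [  4.. 13] 0111101111
  [  5.. 14] 1111011111
  [  6.. 15] 1110111110
  [  7.. 16] 1101111101
  [  8.. 17] 1011111011
  [  9.. 18] 0111110111
  [ 10.. 19] 1111101111
  (the other 52 windows repeat one of these)
distinct factors: {0111101111, 0111110111, 1011110111, 1011111011, 1101111011, 1101111101, 1110111101, 1110111110, 1111011110, 1111011111, 1111101111}
count = 11  (Sturmian bound for length 10 is 11)


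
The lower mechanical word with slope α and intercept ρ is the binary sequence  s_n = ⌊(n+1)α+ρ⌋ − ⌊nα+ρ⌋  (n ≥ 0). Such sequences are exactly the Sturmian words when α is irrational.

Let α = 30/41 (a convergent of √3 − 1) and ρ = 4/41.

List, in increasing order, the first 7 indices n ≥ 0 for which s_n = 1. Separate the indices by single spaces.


1 2 3 5 6 8 9

n=0: ⌊34/41⌋−⌊4/41⌋ = 0−0 = 0
n=1: ⌊64/41⌋−⌊34/41⌋ = 1−0 = 1  ← one
n=2: ⌊94/41⌋−⌊64/41⌋ = 2−1 = 1  ← one
n=3: ⌊124/41⌋−⌊94/41⌋ = 3−2 = 1  ← one
n=4: ⌊154/41⌋−⌊124/41⌋ = 3−3 = 0
n=5: ⌊184/41⌋−⌊154/41⌋ = 4−3 = 1  ← one
n=6: ⌊214/41⌋−⌊184/41⌋ = 5−4 = 1  ← one
n=7: ⌊244/41⌋−⌊214/41⌋ = 5−5 = 0
n=8: ⌊274/41⌋−⌊244/41⌋ = 6−5 = 1  ← one
n=9: ⌊304/41⌋−⌊274/41⌋ = 7−6 = 1  ← one
positions of the first 7 ones: 1 2 3 5 6 8 9


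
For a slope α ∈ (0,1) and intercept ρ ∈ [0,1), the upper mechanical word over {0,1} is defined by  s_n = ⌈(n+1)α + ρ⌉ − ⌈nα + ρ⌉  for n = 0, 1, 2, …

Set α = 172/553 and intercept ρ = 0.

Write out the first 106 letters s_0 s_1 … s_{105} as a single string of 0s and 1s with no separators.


1001001001001000100100100100100010010010010001001001001001000100100100100100010010010010001001001001001000

n=0: ⌈(1·172)/553⌉ − ⌈(0·172)/553⌉ = ⌈172/553⌉ − ⌈0/553⌉ = 1 − 0 = 1
n=1: ⌈(2·172)/553⌉ − ⌈(1·172)/553⌉ = ⌈344/553⌉ − ⌈172/553⌉ = 1 − 1 = 0
n=2: ⌈(3·172)/553⌉ − ⌈(2·172)/553⌉ = ⌈516/553⌉ − ⌈344/553⌉ = 1 − 1 = 0
n=3: ⌈(4·172)/553⌉ − ⌈(3·172)/553⌉ = ⌈688/553⌉ − ⌈516/553⌉ = 2 − 1 = 1
n=4: ⌈(5·172)/553⌉ − ⌈(4·172)/553⌉ = ⌈860/553⌉ − ⌈688/553⌉ = 2 − 2 = 0
n=5: ⌈(6·172)/553⌉ − ⌈(5·172)/553⌉ = ⌈1032/553⌉ − ⌈860/553⌉ = 2 − 2 = 0
n=6: ⌈(7·172)/553⌉ − ⌈(6·172)/553⌉ = ⌈1204/553⌉ − ⌈1032/553⌉ = 3 − 2 = 1
n=7: ⌈(8·172)/553⌉ − ⌈(7·172)/553⌉ = ⌈1376/553⌉ − ⌈1204/553⌉ = 3 − 3 = 0
n=8: ⌈(9·172)/553⌉ − ⌈(8·172)/553⌉ = ⌈1548/553⌉ − ⌈1376/553⌉ = 3 − 3 = 0
n=9: ⌈(10·172)/553⌉ − ⌈(9·172)/553⌉ = ⌈1720/553⌉ − ⌈1548/553⌉ = 4 − 3 = 1
n=10: ⌈(11·172)/553⌉ − ⌈(10·172)/553⌉ = ⌈1892/553⌉ − ⌈1720/553⌉ = 4 − 4 = 0
n=11: ⌈(12·172)/553⌉ − ⌈(11·172)/553⌉ = ⌈2064/553⌉ − ⌈1892/553⌉ = 4 − 4 = 0
n=12: ⌈(13·172)/553⌉ − ⌈(12·172)/553⌉ = ⌈2236/553⌉ − ⌈2064/553⌉ = 5 − 4 = 1
n=13: ⌈(14·172)/553⌉ − ⌈(13·172)/553⌉ = ⌈2408/553⌉ − ⌈2236/553⌉ = 5 − 5 = 0
n=14: ⌈(15·172)/553⌉ − ⌈(14·172)/553⌉ = ⌈2580/553⌉ − ⌈2408/553⌉ = 5 − 5 = 0
n=15: ⌈(16·172)/553⌉ − ⌈(15·172)/553⌉ = ⌈2752/553⌉ − ⌈2580/553⌉ = 5 − 5 = 0
n=16: ⌈(17·172)/553⌉ − ⌈(16·172)/553⌉ = ⌈2924/553⌉ − ⌈2752/553⌉ = 6 − 5 = 1
n=17: ⌈(18·172)/553⌉ − ⌈(17·172)/553⌉ = ⌈3096/553⌉ − ⌈2924/553⌉ = 6 − 6 = 0
n=18: ⌈(19·172)/553⌉ − ⌈(18·172)/553⌉ = ⌈3268/553⌉ − ⌈3096/553⌉ = 6 − 6 = 0
n=19: ⌈(20·172)/553⌉ − ⌈(19·172)/553⌉ = ⌈3440/553⌉ − ⌈3268/553⌉ = 7 − 6 = 1
n=20: ⌈(21·172)/553⌉ − ⌈(20·172)/553⌉ = ⌈3612/553⌉ − ⌈3440/553⌉ = 7 − 7 = 0
n=21: ⌈(22·172)/553⌉ − ⌈(21·172)/553⌉ = ⌈3784/553⌉ − ⌈3612/553⌉ = 7 − 7 = 0
n=22: ⌈(23·172)/553⌉ − ⌈(22·172)/553⌉ = ⌈3956/553⌉ − ⌈3784/553⌉ = 8 − 7 = 1
n=23: ⌈(24·172)/553⌉ − ⌈(23·172)/553⌉ = ⌈4128/553⌉ − ⌈3956/553⌉ = 8 − 8 = 0
n=24: ⌈(25·172)/553⌉ − ⌈(24·172)/553⌉ = ⌈4300/553⌉ − ⌈4128/553⌉ = 8 − 8 = 0
n=25: ⌈(26·172)/553⌉ − ⌈(25·172)/553⌉ = ⌈4472/553⌉ − ⌈4300/553⌉ = 9 − 8 = 1
n=26: ⌈(27·172)/553⌉ − ⌈(26·172)/553⌉ = ⌈4644/553⌉ − ⌈4472/553⌉ = 9 − 9 = 0
n=27: ⌈(28·172)/553⌉ − ⌈(27·172)/553⌉ = ⌈4816/553⌉ − ⌈4644/553⌉ = 9 − 9 = 0
n=28: ⌈(29·172)/553⌉ − ⌈(28·172)/553⌉ = ⌈4988/553⌉ − ⌈4816/553⌉ = 10 − 9 = 1
n=29: ⌈(30·172)/553⌉ − ⌈(29·172)/553⌉ = ⌈5160/553⌉ − ⌈4988/553⌉ = 10 − 10 = 0
n=30: ⌈(31·172)/553⌉ − ⌈(30·172)/553⌉ = ⌈5332/553⌉ − ⌈5160/553⌉ = 10 − 10 = 0
n=31: ⌈(32·172)/553⌉ − ⌈(31·172)/553⌉ = ⌈5504/553⌉ − ⌈5332/553⌉ = 10 − 10 = 0
n=32: ⌈(33·172)/553⌉ − ⌈(32·172)/553⌉ = ⌈5676/553⌉ − ⌈5504/553⌉ = 11 − 10 = 1
n=33: ⌈(34·172)/553⌉ − ⌈(33·172)/553⌉ = ⌈5848/553⌉ − ⌈5676/553⌉ = 11 − 11 = 0
n=34: ⌈(35·172)/553⌉ − ⌈(34·172)/553⌉ = ⌈6020/553⌉ − ⌈5848/553⌉ = 11 − 11 = 0
n=35: ⌈(36·172)/553⌉ − ⌈(35·172)/553⌉ = ⌈6192/553⌉ − ⌈6020/553⌉ = 12 − 11 = 1
n=36: ⌈(37·172)/553⌉ − ⌈(36·172)/553⌉ = ⌈6364/553⌉ − ⌈6192/553⌉ = 12 − 12 = 0
n=37: ⌈(38·172)/553⌉ − ⌈(37·172)/553⌉ = ⌈6536/553⌉ − ⌈6364/553⌉ = 12 − 12 = 0
n=38: ⌈(39·172)/553⌉ − ⌈(38·172)/553⌉ = ⌈6708/553⌉ − ⌈6536/553⌉ = 13 − 12 = 1
n=39: ⌈(40·172)/553⌉ − ⌈(39·172)/553⌉ = ⌈6880/553⌉ − ⌈6708/553⌉ = 13 − 13 = 0
n=40: ⌈(41·172)/553⌉ − ⌈(40·172)/553⌉ = ⌈7052/553⌉ − ⌈6880/553⌉ = 13 − 13 = 0
n=41: ⌈(42·172)/553⌉ − ⌈(41·172)/553⌉ = ⌈7224/553⌉ − ⌈7052/553⌉ = 14 − 13 = 1
n=42: ⌈(43·172)/553⌉ − ⌈(42·172)/553⌉ = ⌈7396/553⌉ − ⌈7224/553⌉ = 14 − 14 = 0
n=43: ⌈(44·172)/553⌉ − ⌈(43·172)/553⌉ = ⌈7568/553⌉ − ⌈7396/553⌉ = 14 − 14 = 0
n=44: ⌈(45·172)/553⌉ − ⌈(44·172)/553⌉ = ⌈7740/553⌉ − ⌈7568/553⌉ = 14 − 14 = 0
n=45: ⌈(46·172)/553⌉ − ⌈(45·172)/553⌉ = ⌈7912/553⌉ − ⌈7740/553⌉ = 15 − 14 = 1
n=46: ⌈(47·172)/553⌉ − ⌈(46·172)/553⌉ = ⌈8084/553⌉ − ⌈7912/553⌉ = 15 − 15 = 0
n=47: ⌈(48·172)/553⌉ − ⌈(47·172)/553⌉ = ⌈8256/553⌉ − ⌈8084/553⌉ = 15 − 15 = 0
n=48: ⌈(49·172)/553⌉ − ⌈(48·172)/553⌉ = ⌈8428/553⌉ − ⌈8256/553⌉ = 16 − 15 = 1
n=49: ⌈(50·172)/553⌉ − ⌈(49·172)/553⌉ = ⌈8600/553⌉ − ⌈8428/553⌉ = 16 − 16 = 0
n=50: ⌈(51·172)/553⌉ − ⌈(50·172)/553⌉ = ⌈8772/553⌉ − ⌈8600/553⌉ = 16 − 16 = 0
n=51: ⌈(52·172)/553⌉ − ⌈(51·172)/553⌉ = ⌈8944/553⌉ − ⌈8772/553⌉ = 17 − 16 = 1
n=52: ⌈(53·172)/553⌉ − ⌈(52·172)/553⌉ = ⌈9116/553⌉ − ⌈8944/553⌉ = 17 − 17 = 0
n=53: ⌈(54·172)/553⌉ − ⌈(53·172)/553⌉ = ⌈9288/553⌉ − ⌈9116/553⌉ = 17 − 17 = 0
n=54: ⌈(55·172)/553⌉ − ⌈(54·172)/553⌉ = ⌈9460/553⌉ − ⌈9288/553⌉ = 18 − 17 = 1
n=55: ⌈(56·172)/553⌉ − ⌈(55·172)/553⌉ = ⌈9632/553⌉ − ⌈9460/553⌉ = 18 − 18 = 0
n=56: ⌈(57·172)/553⌉ − ⌈(56·172)/553⌉ = ⌈9804/553⌉ − ⌈9632/553⌉ = 18 − 18 = 0
n=57: ⌈(58·172)/553⌉ − ⌈(57·172)/553⌉ = ⌈9976/553⌉ − ⌈9804/553⌉ = 19 − 18 = 1
n=58: ⌈(59·172)/553⌉ − ⌈(58·172)/553⌉ = ⌈10148/553⌉ − ⌈9976/553⌉ = 19 − 19 = 0
n=59: ⌈(60·172)/553⌉ − ⌈(59·172)/553⌉ = ⌈10320/553⌉ − ⌈10148/553⌉ = 19 − 19 = 0
n=60: ⌈(61·172)/553⌉ − ⌈(60·172)/553⌉ = ⌈10492/553⌉ − ⌈10320/553⌉ = 19 − 19 = 0
n=61: ⌈(62·172)/553⌉ − ⌈(61·172)/553⌉ = ⌈10664/553⌉ − ⌈10492/553⌉ = 20 − 19 = 1
n=62: ⌈(63·172)/553⌉ − ⌈(62·172)/553⌉ = ⌈10836/553⌉ − ⌈10664/553⌉ = 20 − 20 = 0
n=63: ⌈(64·172)/553⌉ − ⌈(63·172)/553⌉ = ⌈11008/553⌉ − ⌈10836/553⌉ = 20 − 20 = 0
n=64: ⌈(65·172)/553⌉ − ⌈(64·172)/553⌉ = ⌈11180/553⌉ − ⌈11008/553⌉ = 21 − 20 = 1
n=65: ⌈(66·172)/553⌉ − ⌈(65·172)/553⌉ = ⌈11352/553⌉ − ⌈11180/553⌉ = 21 − 21 = 0
n=66: ⌈(67·172)/553⌉ − ⌈(66·172)/553⌉ = ⌈11524/553⌉ − ⌈11352/553⌉ = 21 − 21 = 0
n=67: ⌈(68·172)/553⌉ − ⌈(67·172)/553⌉ = ⌈11696/553⌉ − ⌈11524/553⌉ = 22 − 21 = 1
n=68: ⌈(69·172)/553⌉ − ⌈(68·172)/553⌉ = ⌈11868/553⌉ − ⌈11696/553⌉ = 22 − 22 = 0
n=69: ⌈(70·172)/553⌉ − ⌈(69·172)/553⌉ = ⌈12040/553⌉ − ⌈11868/553⌉ = 22 − 22 = 0
n=70: ⌈(71·172)/553⌉ − ⌈(70·172)/553⌉ = ⌈12212/553⌉ − ⌈12040/553⌉ = 23 − 22 = 1
n=71: ⌈(72·172)/553⌉ − ⌈(71·172)/553⌉ = ⌈12384/553⌉ − ⌈12212/553⌉ = 23 − 23 = 0
n=72: ⌈(73·172)/553⌉ − ⌈(72·172)/553⌉ = ⌈12556/553⌉ − ⌈12384/553⌉ = 23 − 23 = 0
n=73: ⌈(74·172)/553⌉ − ⌈(73·172)/553⌉ = ⌈12728/553⌉ − ⌈12556/553⌉ = 24 − 23 = 1
n=74: ⌈(75·172)/553⌉ − ⌈(74·172)/553⌉ = ⌈12900/553⌉ − ⌈12728/553⌉ = 24 − 24 = 0
n=75: ⌈(76·172)/553⌉ − ⌈(75·172)/553⌉ = ⌈13072/553⌉ − ⌈12900/553⌉ = 24 − 24 = 0
n=76: ⌈(77·172)/553⌉ − ⌈(76·172)/553⌉ = ⌈13244/553⌉ − ⌈13072/553⌉ = 24 − 24 = 0
n=77: ⌈(78·172)/553⌉ − ⌈(77·172)/553⌉ = ⌈13416/553⌉ − ⌈13244/553⌉ = 25 − 24 = 1
n=78: ⌈(79·172)/553⌉ − ⌈(78·172)/553⌉ = ⌈13588/553⌉ − ⌈13416/553⌉ = 25 − 25 = 0
n=79: ⌈(80·172)/553⌉ − ⌈(79·172)/553⌉ = ⌈13760/553⌉ − ⌈13588/553⌉ = 25 − 25 = 0
n=80: ⌈(81·172)/553⌉ − ⌈(80·172)/553⌉ = ⌈13932/553⌉ − ⌈13760/553⌉ = 26 − 25 = 1
n=81: ⌈(82·172)/553⌉ − ⌈(81·172)/553⌉ = ⌈14104/553⌉ − ⌈13932/553⌉ = 26 − 26 = 0
n=82: ⌈(83·172)/553⌉ − ⌈(82·172)/553⌉ = ⌈14276/553⌉ − ⌈14104/553⌉ = 26 − 26 = 0
n=83: ⌈(84·172)/553⌉ − ⌈(83·172)/553⌉ = ⌈14448/553⌉ − ⌈14276/553⌉ = 27 − 26 = 1
n=84: ⌈(85·172)/553⌉ − ⌈(84·172)/553⌉ = ⌈14620/553⌉ − ⌈14448/553⌉ = 27 − 27 = 0
n=85: ⌈(86·172)/553⌉ − ⌈(85·172)/553⌉ = ⌈14792/553⌉ − ⌈14620/553⌉ = 27 − 27 = 0
n=86: ⌈(87·172)/553⌉ − ⌈(86·172)/553⌉ = ⌈14964/553⌉ − ⌈14792/553⌉ = 28 − 27 = 1
n=87: ⌈(88·172)/553⌉ − ⌈(87·172)/553⌉ = ⌈15136/553⌉ − ⌈14964/553⌉ = 28 − 28 = 0
n=88: ⌈(89·172)/553⌉ − ⌈(88·172)/553⌉ = ⌈15308/553⌉ − ⌈15136/553⌉ = 28 − 28 = 0
n=89: ⌈(90·172)/553⌉ − ⌈(89·172)/553⌉ = ⌈15480/553⌉ − ⌈15308/553⌉ = 28 − 28 = 0
n=90: ⌈(91·172)/553⌉ − ⌈(90·172)/553⌉ = ⌈15652/553⌉ − ⌈15480/553⌉ = 29 − 28 = 1
n=91: ⌈(92·172)/553⌉ − ⌈(91·172)/553⌉ = ⌈15824/553⌉ − ⌈15652/553⌉ = 29 − 29 = 0
n=92: ⌈(93·172)/553⌉ − ⌈(92·172)/553⌉ = ⌈15996/553⌉ − ⌈15824/553⌉ = 29 − 29 = 0
n=93: ⌈(94·172)/553⌉ − ⌈(93·172)/553⌉ = ⌈16168/553⌉ − ⌈15996/553⌉ = 30 − 29 = 1
n=94: ⌈(95·172)/553⌉ − ⌈(94·172)/553⌉ = ⌈16340/553⌉ − ⌈16168/553⌉ = 30 − 30 = 0
n=95: ⌈(96·172)/553⌉ − ⌈(95·172)/553⌉ = ⌈16512/553⌉ − ⌈16340/553⌉ = 30 − 30 = 0
n=96: ⌈(97·172)/553⌉ − ⌈(96·172)/553⌉ = ⌈16684/553⌉ − ⌈16512/553⌉ = 31 − 30 = 1
n=97: ⌈(98·172)/553⌉ − ⌈(97·172)/553⌉ = ⌈16856/553⌉ − ⌈16684/553⌉ = 31 − 31 = 0
n=98: ⌈(99·172)/553⌉ − ⌈(98·172)/553⌉ = ⌈17028/553⌉ − ⌈16856/553⌉ = 31 − 31 = 0
n=99: ⌈(100·172)/553⌉ − ⌈(99·172)/553⌉ = ⌈17200/553⌉ − ⌈17028/553⌉ = 32 − 31 = 1
n=100: ⌈(101·172)/553⌉ − ⌈(100·172)/553⌉ = ⌈17372/553⌉ − ⌈17200/553⌉ = 32 − 32 = 0
n=101: ⌈(102·172)/553⌉ − ⌈(101·172)/553⌉ = ⌈17544/553⌉ − ⌈17372/553⌉ = 32 − 32 = 0
n=102: ⌈(103·172)/553⌉ − ⌈(102·172)/553⌉ = ⌈17716/553⌉ − ⌈17544/553⌉ = 33 − 32 = 1
n=103: ⌈(104·172)/553⌉ − ⌈(103·172)/553⌉ = ⌈17888/553⌉ − ⌈17716/553⌉ = 33 − 33 = 0
n=104: ⌈(105·172)/553⌉ − ⌈(104·172)/553⌉ = ⌈18060/553⌉ − ⌈17888/553⌉ = 33 − 33 = 0
n=105: ⌈(106·172)/553⌉ − ⌈(105·172)/553⌉ = ⌈18232/553⌉ − ⌈18060/553⌉ = 33 − 33 = 0
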